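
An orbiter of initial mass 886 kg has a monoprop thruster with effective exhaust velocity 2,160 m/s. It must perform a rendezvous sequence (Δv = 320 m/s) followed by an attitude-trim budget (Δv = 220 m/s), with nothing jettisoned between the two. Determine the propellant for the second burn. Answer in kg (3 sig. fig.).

propellant for the second burn ≈ 74.0 kg

After the first burn: m = 886 × exp(−320/2160.0) = 886 × 0.86230 = 763.998 kg.
After the second burn: m = 763.998 × exp(−220/2160.0) = 763.998 × 0.90316 = 690.012 kg.
Second-burn propellant = 763.998 − 690.012 = 73.986 kg.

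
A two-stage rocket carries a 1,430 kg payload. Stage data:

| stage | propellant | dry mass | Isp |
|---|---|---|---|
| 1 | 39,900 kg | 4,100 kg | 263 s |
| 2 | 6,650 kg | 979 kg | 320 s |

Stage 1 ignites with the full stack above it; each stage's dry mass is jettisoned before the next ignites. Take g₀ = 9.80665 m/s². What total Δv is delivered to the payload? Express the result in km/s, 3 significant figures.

Δv ≈ 7.75 km/s

Ignition mass of stage 1 = 39,900+4,100 + 6,650+979 + 1,430 = 53,059 kg.
Stage 1: m₀ = 53,059 kg, m_f = 53,059 − 39,900 = 13,159 kg; Δv = 263×9.80665×ln(4.032) = 2579.1×1.3943 ≈ 3596 m/s.
Stage 2: m₀ = 9,059 kg, m_f = 9,059 − 6,650 = 2,409 kg; Δv = 320×9.80665×ln(3.76) = 3138.1×1.3245 ≈ 4157 m/s.
Total Δv = 3596 + 4157 = 7753 m/s.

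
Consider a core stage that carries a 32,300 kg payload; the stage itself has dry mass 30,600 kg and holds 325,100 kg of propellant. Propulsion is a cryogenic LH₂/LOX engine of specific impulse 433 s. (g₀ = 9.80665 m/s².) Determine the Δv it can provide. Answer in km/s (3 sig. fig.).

v_e = Isp · g₀ = 433 × 9.80665 = 4246.3 m/s.
m₀ = payload + dry + propellant = 32,300 + 30,600 + 325,100 = 388,000 kg.
m_f = payload + dry = 32,300 + 30,600 = 62,900 kg.
Δv = v_e · ln(m₀/m_f) = 4246.3 × ln(6.169) = 4246.3 × 1.8195 ≈ 7725.9 m/s.

Δv ≈ 7.73 km/s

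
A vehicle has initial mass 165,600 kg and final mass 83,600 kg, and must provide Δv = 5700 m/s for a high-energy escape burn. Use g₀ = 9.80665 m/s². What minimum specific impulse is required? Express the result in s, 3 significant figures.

Isp ≈ 850 s

ln(m₀/m_f) = ln(165600/83600) = ln(1.981) = 0.6835.
v_e = Δv / ln(m₀/m_f) = 5700 / 0.6835 = 8339.0 m/s.
Isp = v_e / g₀ = 8339.0 / 9.80665 = 850.3 s.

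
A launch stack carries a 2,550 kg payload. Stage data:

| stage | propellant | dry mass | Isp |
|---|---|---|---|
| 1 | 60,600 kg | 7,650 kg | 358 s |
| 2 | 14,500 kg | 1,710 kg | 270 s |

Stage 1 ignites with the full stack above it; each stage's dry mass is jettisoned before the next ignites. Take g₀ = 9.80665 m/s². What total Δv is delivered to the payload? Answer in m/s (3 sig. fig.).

Δv ≈ 8110 m/s

Ignition mass of stage 1 = 60,600+7,650 + 14,500+1,710 + 2,550 = 87,010 kg.
Stage 1: m₀ = 87,010 kg, m_f = 87,010 − 60,600 = 26,410 kg; Δv = 358×9.80665×ln(3.295) = 3510.8×1.1923 ≈ 4186 m/s.
Stage 2: m₀ = 18,760 kg, m_f = 18,760 − 14,500 = 4,260 kg; Δv = 270×9.80665×ln(4.404) = 2647.8×1.4825 ≈ 3925 m/s.
Total Δv = 4186 + 3925 = 8111 m/s.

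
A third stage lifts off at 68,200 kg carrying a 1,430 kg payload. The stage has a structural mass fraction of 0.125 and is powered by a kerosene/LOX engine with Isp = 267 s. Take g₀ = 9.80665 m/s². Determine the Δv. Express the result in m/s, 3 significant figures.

Stage wet mass = m₀ − payload = 68,200 − 1,430 = 66,770 kg.
Stage dry mass = ε × stage wet mass = 0.125 × 66,770 = 8,346.25 kg.
Burnout mass m_f = stage dry + payload = 8,346.25 + 1,430 = 9,776.25 kg.
v_e = Isp · g₀ = 267 × 9.80665 = 2618.4 m/s.
By the Tsiolkovsky rocket equation, Δv = v_e · ln(68,200/9,776.25) = 2618.4 × ln(6.976) = 2618.4 × 1.9425 ≈ 5086 m/s.

Δv ≈ 5090 m/s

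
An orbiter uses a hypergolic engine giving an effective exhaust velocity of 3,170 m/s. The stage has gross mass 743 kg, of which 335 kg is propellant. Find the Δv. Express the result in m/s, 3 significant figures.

m_f = m₀ − m_prop = 743 − 335 = 408 kg.
Δv = v_e · ln(m₀/m_f) = 3170.0 × ln(1.821) = 3170.0 × 0.5994 ≈ 1900.2 m/s.

Δv ≈ 1900 m/s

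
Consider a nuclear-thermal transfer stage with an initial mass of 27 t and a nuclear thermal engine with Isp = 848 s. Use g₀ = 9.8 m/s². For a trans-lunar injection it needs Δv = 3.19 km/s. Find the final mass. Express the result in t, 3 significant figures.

final mass ≈ 18.4 t

v_e = Isp · g₀ = 848 × 9.8 = 8310.4 m/s.
Using Δv = v_e ln(m₀/m_f): m₀/m_f = exp(Δv / v_e) = exp(3190 / 8310.4) = exp(0.3839) = 1.4679.
m_f = m₀ / 1.4679 = 27 / 1.4679 = 18.3936 t.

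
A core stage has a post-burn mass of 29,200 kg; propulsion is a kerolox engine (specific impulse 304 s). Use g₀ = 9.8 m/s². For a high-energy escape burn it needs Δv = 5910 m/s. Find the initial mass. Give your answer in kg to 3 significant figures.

initial mass ≈ 212000 kg

v_e = Isp · g₀ = 304 × 9.8 = 2979.2 m/s.
By the Tsiolkovsky rocket equation, m₀/m_f = exp(Δv / v_e) = exp(5910 / 2979.2) = exp(1.9838) = 7.2700.
m₀ = m_f × 7.2700 = 29,200 × 7.2700 = 212,284 kg.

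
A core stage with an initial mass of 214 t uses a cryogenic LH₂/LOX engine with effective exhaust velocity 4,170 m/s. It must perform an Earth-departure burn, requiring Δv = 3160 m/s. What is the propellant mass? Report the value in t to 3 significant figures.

m₀/m_f = exp(Δv / v_e) = exp(3160 / 4170.0) = exp(0.7578) = 2.1336.
m_f = 214 / 2.1336 = 100.3 t, so propellant = m₀ − m_f = 214 − 100.3 = 113.7 t.

propellant mass ≈ 114 t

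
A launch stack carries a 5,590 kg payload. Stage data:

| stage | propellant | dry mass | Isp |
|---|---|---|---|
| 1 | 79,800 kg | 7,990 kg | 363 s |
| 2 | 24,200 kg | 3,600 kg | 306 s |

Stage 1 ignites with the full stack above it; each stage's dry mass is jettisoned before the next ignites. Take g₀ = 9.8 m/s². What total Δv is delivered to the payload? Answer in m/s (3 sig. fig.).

Ignition mass of stage 1 = 79,800+7,990 + 24,200+3,600 + 5,590 = 121,180 kg.
Stage 1: m₀ = 121,180 kg, m_f = 121,180 − 79,800 = 41,380 kg; Δv = 363×9.8×ln(2.928) = 3557.4×1.0745 ≈ 3822 m/s.
Stage 2: m₀ = 33,390 kg, m_f = 33,390 − 24,200 = 9,190 kg; Δv = 306×9.8×ln(3.633) = 2998.8×1.2901 ≈ 3869 m/s.
Total Δv = 3822 + 3869 = 7691 m/s.

Δv ≈ 7690 m/s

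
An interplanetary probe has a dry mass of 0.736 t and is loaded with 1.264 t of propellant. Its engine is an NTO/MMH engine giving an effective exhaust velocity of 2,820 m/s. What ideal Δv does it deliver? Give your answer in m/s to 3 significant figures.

m₀ = m_dry + m_prop = 0.736 + 1.264 = 2 t.
By the Tsiolkovsky rocket equation, Δv = v_e · ln(m₀/m_f) = 2820.0 × ln(2.717) = 2820.0 × 0.9997 ≈ 2819.1 m/s.

Δv ≈ 2820 m/s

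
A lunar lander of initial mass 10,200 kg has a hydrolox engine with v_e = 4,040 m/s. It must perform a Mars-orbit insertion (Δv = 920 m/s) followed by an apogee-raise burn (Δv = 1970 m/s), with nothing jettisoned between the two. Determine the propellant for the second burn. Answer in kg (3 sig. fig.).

propellant for the second burn ≈ 3130 kg

After the first burn: m = 10200 × exp(−920/4040.0) = 10200 × 0.79634 = 8,122.67 kg.
After the second burn: m = 8,122.67 × exp(−1970/4040.0) = 8,122.67 × 0.61408 = 4,987.97 kg.
Second-burn propellant = 8,122.67 − 4,987.97 = 3,134.7 kg.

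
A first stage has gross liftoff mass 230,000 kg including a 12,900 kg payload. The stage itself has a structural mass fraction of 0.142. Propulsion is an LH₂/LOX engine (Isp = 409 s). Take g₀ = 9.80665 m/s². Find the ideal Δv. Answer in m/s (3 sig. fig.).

Δv ≈ 6660 m/s

Stage wet mass = m₀ − payload = 230,000 − 12,900 = 217,100 kg.
Stage dry mass = ε × stage wet mass = 0.142 × 217,100 = 30,828.2 kg.
Burnout mass m_f = stage dry + payload = 30,828.2 + 12,900 = 43,728.2 kg.
v_e = Isp · g₀ = 409 × 9.80665 = 4010.9 m/s.
Δv = v_e · ln(230,000/43,728.2) = 4010.9 × ln(5.26) = 4010.9 × 1.6601 ≈ 6658 m/s.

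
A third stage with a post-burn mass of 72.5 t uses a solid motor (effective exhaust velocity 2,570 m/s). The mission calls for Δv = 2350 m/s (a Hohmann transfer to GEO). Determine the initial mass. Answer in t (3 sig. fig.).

initial mass ≈ 181 t

By the Tsiolkovsky rocket equation, m₀/m_f = exp(Δv / v_e) = exp(2350 / 2570.0) = exp(0.9144) = 2.4953.
m₀ = m_f × 2.4953 = 72.5 × 2.4953 = 180.909 t.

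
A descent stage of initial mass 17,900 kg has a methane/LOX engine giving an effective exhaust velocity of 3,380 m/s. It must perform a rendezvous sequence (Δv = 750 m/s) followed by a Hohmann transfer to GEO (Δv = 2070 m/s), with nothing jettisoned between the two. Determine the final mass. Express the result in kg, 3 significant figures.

final mass ≈ 7770 kg

After the first burn: m = 17900 × exp(−750/3380.0) = 17900 × 0.80100 = 14,337.9 kg.
After the second burn: m = 14,337.9 × exp(−2070/3380.0) = 14,337.9 × 0.54203 = 7,771.57 kg.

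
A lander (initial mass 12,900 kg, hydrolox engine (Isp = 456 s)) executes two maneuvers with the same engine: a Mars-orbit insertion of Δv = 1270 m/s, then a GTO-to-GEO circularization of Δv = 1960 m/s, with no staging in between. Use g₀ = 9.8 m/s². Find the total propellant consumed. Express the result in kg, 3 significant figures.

v_e = Isp · g₀ = 456 × 9.8 = 4468.8 m/s.
After the first burn: m = 12900 × exp(−1270/4468.8) = 12900 × 0.75262 = 9,708.8 kg.
After the second burn: m = 9,708.8 × exp(−1960/4468.8) = 9,708.8 × 0.64494 = 6,261.59 kg.
Total propellant = m₀ − m_final = 12900 − 6,261.59 = 6,638.41 kg.

total propellant consumed ≈ 6640 kg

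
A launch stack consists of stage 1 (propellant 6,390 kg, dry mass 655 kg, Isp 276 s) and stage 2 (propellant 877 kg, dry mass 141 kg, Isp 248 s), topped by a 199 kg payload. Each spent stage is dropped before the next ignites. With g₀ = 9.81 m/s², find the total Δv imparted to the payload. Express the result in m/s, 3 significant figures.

Δv ≈ 7120 m/s

Ignition mass of stage 1 = 6,390+655 + 877+141 + 199 = 8,262 kg.
Stage 1: m₀ = 8,262 kg, m_f = 8,262 − 6,390 = 1,872 kg; Δv = 276×9.81×ln(4.413) = 2707.6×1.4847 ≈ 4020 m/s.
Stage 2: m₀ = 1,217 kg, m_f = 1,217 − 877 = 340 kg; Δv = 248×9.81×ln(3.579) = 2432.9×1.2752 ≈ 3102 m/s.
Total Δv = 4020 + 3102 = 7122 m/s.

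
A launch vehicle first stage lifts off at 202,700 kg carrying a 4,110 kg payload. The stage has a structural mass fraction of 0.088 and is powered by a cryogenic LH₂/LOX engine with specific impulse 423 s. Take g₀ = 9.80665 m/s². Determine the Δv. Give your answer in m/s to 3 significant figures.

Stage wet mass = m₀ − payload = 202,700 − 4,110 = 198,590 kg.
Stage dry mass = ε × stage wet mass = 0.088 × 198,590 = 17,475.9 kg.
Burnout mass m_f = stage dry + payload = 17,475.9 + 4,110 = 21,585.9 kg.
v_e = Isp · g₀ = 423 × 9.80665 = 4148.2 m/s.
Using Δv = v_e ln(m₀/m_f): Δv = v_e · ln(202,700/21,585.9) = 4148.2 × ln(9.39) = 4148.2 × 2.2397 ≈ 9291 m/s.

Δv ≈ 9290 m/s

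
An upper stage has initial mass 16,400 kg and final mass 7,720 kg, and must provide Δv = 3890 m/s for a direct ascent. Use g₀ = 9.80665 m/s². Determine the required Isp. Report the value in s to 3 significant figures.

Isp ≈ 526 s

ln(m₀/m_f) = ln(16400/7720) = ln(2.124) = 0.7535.
v_e = Δv / ln(m₀/m_f) = 3890 / 0.7535 = 5162.8 m/s.
Isp = v_e / g₀ = 5162.8 / 9.80665 = 526.5 s.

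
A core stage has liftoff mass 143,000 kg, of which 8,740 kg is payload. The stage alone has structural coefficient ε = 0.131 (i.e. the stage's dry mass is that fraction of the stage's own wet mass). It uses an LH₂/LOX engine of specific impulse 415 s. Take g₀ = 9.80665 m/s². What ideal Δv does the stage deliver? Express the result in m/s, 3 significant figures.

Stage wet mass = m₀ − payload = 143,000 − 8,740 = 134,260 kg.
Stage dry mass = ε × stage wet mass = 0.131 × 134,260 = 17,588.1 kg.
Burnout mass m_f = stage dry + payload = 17,588.1 + 8,740 = 26,328.1 kg.
v_e = Isp · g₀ = 415 × 9.80665 = 4069.8 m/s.
By the Tsiolkovsky rocket equation, Δv = v_e · ln(143,000/26,328.1) = 4069.8 × ln(5.431) = 4069.8 × 1.6922 ≈ 6887 m/s.

Δv ≈ 6890 m/s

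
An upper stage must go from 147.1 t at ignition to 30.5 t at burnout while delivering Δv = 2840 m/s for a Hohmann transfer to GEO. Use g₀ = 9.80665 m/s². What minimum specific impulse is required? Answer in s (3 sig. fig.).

Isp ≈ 184 s

ln(m₀/m_f) = ln(147100/30500) = ln(4.823) = 1.5734.
By the Tsiolkovsky rocket equation, v_e = Δv / ln(m₀/m_f) = 2840 / 1.5734 = 1805.0 m/s.
Isp = v_e / g₀ = 1805.0 / 9.80665 = 184.1 s.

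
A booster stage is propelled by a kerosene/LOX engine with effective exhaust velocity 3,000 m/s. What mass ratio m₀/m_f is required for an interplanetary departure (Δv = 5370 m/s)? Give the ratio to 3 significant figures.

mass ratio ≈ 5.99

By the Tsiolkovsky rocket equation, m₀/m_f = exp(Δv / v_e) = exp(5370 / 3000.0) = exp(1.7900) = 5.9895.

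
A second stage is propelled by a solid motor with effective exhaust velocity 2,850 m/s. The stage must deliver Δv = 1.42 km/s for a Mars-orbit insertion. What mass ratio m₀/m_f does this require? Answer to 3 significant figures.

From the ideal rocket equation, m₀/m_f = exp(Δv / v_e) = exp(1420 / 2850.0) = exp(0.4982) = 1.6458.

mass ratio ≈ 1.65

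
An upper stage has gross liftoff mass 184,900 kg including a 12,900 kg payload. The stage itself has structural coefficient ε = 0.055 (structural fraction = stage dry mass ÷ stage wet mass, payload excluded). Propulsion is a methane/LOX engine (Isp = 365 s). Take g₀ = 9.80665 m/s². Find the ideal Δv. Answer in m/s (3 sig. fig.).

Stage wet mass = m₀ − payload = 184,900 − 12,900 = 172,000 kg.
Stage dry mass = ε × stage wet mass = 0.055 × 172,000 = 9,460 kg.
Burnout mass m_f = stage dry + payload = 9,460 + 12,900 = 22,360 kg.
v_e = Isp · g₀ = 365 × 9.80665 = 3579.4 m/s.
Using Δv = v_e ln(m₀/m_f): Δv = v_e · ln(184,900/22,360) = 3579.4 × ln(8.269) = 3579.4 × 2.1125 ≈ 7562 m/s.

Δv ≈ 7560 m/s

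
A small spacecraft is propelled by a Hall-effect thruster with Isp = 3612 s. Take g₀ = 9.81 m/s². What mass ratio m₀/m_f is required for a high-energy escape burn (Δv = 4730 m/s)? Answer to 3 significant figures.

mass ratio ≈ 1.14

v_e = Isp · g₀ = 3612 × 9.81 = 35433.7 m/s.
Rocket equation: m₀/m_f = exp(Δv / v_e) = exp(4730 / 35433.7) = exp(0.1335) = 1.1428.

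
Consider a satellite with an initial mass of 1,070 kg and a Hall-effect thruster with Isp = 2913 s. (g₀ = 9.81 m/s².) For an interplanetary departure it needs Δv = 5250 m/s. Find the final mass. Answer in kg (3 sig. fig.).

v_e = Isp · g₀ = 2913 × 9.81 = 28576.5 m/s.
m₀/m_f = exp(Δv / v_e) = exp(5250 / 28576.5) = exp(0.1837) = 1.2017.
m_f = m₀ / 1.2017 = 1,070 / 1.2017 = 890.405 kg.

final mass ≈ 890 kg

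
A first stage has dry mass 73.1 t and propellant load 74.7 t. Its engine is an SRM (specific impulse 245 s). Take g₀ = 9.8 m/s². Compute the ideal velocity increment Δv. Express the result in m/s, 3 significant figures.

v_e = Isp · g₀ = 245 × 9.8 = 2401.0 m/s.
m₀ = m_dry + m_prop = 73.1 + 74.7 = 147.8 t.
Δv = v_e · ln(m₀/m_f) = 2401.0 × ln(2.022) = 2401.0 × 0.7040 ≈ 1690.4 m/s.

Δv ≈ 1690 m/s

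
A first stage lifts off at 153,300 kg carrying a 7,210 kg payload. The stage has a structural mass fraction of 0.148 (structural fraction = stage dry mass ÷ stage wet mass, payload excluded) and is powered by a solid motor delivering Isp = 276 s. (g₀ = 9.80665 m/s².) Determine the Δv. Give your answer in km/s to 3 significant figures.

Δv ≈ 4.52 km/s

Stage wet mass = m₀ − payload = 153,300 − 7,210 = 146,090 kg.
Stage dry mass = ε × stage wet mass = 0.148 × 146,090 = 21,621.3 kg.
Burnout mass m_f = stage dry + payload = 21,621.3 + 7,210 = 28,831.3 kg.
v_e = Isp · g₀ = 276 × 9.80665 = 2706.6 m/s.
Rocket equation: Δv = v_e · ln(153,300/28,831.3) = 2706.6 × ln(5.317) = 2706.6 × 1.6709 ≈ 4523 m/s.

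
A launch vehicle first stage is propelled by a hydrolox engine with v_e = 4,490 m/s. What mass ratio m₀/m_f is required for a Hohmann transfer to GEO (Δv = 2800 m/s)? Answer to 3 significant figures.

From the ideal rocket equation, m₀/m_f = exp(Δv / v_e) = exp(2800 / 4490.0) = exp(0.6236) = 1.8656.

mass ratio ≈ 1.87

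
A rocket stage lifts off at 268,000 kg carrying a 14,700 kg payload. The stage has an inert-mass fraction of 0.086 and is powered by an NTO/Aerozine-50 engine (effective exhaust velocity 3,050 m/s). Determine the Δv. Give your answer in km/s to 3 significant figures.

Δv ≈ 6.08 km/s

Stage wet mass = m₀ − payload = 268,000 − 14,700 = 253,300 kg.
Stage dry mass = ε × stage wet mass = 0.086 × 253,300 = 21,783.8 kg.
Burnout mass m_f = stage dry + payload = 21,783.8 + 14,700 = 36,483.8 kg.
Δv = v_e · ln(268,000/36,483.8) = 3050.0 × ln(7.346) = 3050.0 × 1.9941 ≈ 6082 m/s.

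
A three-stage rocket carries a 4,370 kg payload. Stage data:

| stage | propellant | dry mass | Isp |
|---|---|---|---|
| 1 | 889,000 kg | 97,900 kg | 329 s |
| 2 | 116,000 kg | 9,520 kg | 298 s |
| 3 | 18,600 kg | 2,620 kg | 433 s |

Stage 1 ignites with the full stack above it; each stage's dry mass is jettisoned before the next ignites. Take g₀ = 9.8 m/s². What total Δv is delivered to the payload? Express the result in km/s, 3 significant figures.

Δv ≈ 14.7 km/s

Ignition mass of stage 1 = 889,000+97,900 + 116,000+9,520 + 18,600+2,620 + 4,370 = 1,138,010 kg.
Stage 1: m₀ = 1,138,010 kg, m_f = 1,138,010 − 889,000 = 249,010 kg; Δv = 329×9.8×ln(4.57) = 3224.2×1.5195 ≈ 4899 m/s.
Stage 2: m₀ = 151,110 kg, m_f = 151,110 − 116,000 = 35,110 kg; Δv = 298×9.8×ln(4.304) = 2920.4×1.4595 ≈ 4262 m/s.
Stage 3: m₀ = 25,590 kg, m_f = 25,590 − 18,600 = 6,990 kg; Δv = 433×9.8×ln(3.661) = 4243.4×1.2977 ≈ 5507 m/s.
Total Δv = 4899 + 4262 + 5507 = 14668 m/s.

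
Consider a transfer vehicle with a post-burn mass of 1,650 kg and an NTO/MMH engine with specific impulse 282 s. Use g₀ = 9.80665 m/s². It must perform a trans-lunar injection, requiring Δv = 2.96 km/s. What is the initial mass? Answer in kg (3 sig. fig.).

initial mass ≈ 4810 kg

v_e = Isp · g₀ = 282 × 9.80665 = 2765.5 m/s.
Using Δv = v_e ln(m₀/m_f): m₀/m_f = exp(Δv / v_e) = exp(2960 / 2765.5) = exp(1.0703) = 2.9164.
m₀ = m_f × 2.9164 = 1,650 × 2.9164 = 4,812.06 kg.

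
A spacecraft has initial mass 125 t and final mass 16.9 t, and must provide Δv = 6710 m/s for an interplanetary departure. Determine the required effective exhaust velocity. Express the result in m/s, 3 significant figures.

ln(m₀/m_f) = ln(125000/16900) = ln(7.396) = 2.0010.
By the Tsiolkovsky rocket equation, v_e = Δv / ln(m₀/m_f) = 6710 / 2.0010 = 3353.3 m/s.

v_e ≈ 3350 m/s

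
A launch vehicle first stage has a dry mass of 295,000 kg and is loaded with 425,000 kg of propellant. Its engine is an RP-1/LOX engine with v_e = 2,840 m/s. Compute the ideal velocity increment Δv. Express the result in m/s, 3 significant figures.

Δv ≈ 2530 m/s

m₀ = m_dry + m_prop = 295,000 + 425,000 = 720,000 kg.
From the ideal rocket equation, Δv = v_e · ln(m₀/m_f) = 2840.0 × ln(2.441) = 2840.0 × 0.8923 ≈ 2534.1 m/s.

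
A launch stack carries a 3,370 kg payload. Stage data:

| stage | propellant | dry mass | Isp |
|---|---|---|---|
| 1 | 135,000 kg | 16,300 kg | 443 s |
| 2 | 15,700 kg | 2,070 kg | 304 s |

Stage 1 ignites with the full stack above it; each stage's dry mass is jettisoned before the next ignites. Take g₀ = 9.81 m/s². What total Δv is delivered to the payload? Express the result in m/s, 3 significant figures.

Ignition mass of stage 1 = 135,000+16,300 + 15,700+2,070 + 3,370 = 172,440 kg.
Stage 1: m₀ = 172,440 kg, m_f = 172,440 − 135,000 = 37,440 kg; Δv = 443×9.81×ln(4.606) = 4345.8×1.5273 ≈ 6637 m/s.
Stage 2: m₀ = 21,140 kg, m_f = 21,140 − 15,700 = 5,440 kg; Δv = 304×9.81×ln(3.886) = 2982.2×1.3574 ≈ 4048 m/s.
Total Δv = 6637 + 4048 = 10685 m/s.

Δv ≈ 10700 m/s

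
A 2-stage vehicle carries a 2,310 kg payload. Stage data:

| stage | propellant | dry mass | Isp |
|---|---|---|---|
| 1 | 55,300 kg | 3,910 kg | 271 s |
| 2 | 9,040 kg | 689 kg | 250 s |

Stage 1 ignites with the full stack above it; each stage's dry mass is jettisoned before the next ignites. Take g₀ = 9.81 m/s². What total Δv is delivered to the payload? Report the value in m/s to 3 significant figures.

Ignition mass of stage 1 = 55,300+3,910 + 9,040+689 + 2,310 = 71,249 kg.
Stage 1: m₀ = 71,249 kg, m_f = 71,249 − 55,300 = 15,949 kg; Δv = 271×9.81×ln(4.467) = 2658.5×1.4968 ≈ 3979 m/s.
Stage 2: m₀ = 12,039 kg, m_f = 12,039 − 9,040 = 2,999 kg; Δv = 250×9.81×ln(4.014) = 2452.5×1.3899 ≈ 3409 m/s.
Total Δv = 3979 + 3409 = 7388 m/s.

Δv ≈ 7390 m/s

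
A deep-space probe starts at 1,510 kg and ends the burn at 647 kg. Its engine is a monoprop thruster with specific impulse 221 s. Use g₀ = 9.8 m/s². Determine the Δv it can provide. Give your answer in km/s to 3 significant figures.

Δv ≈ 1.84 km/s

v_e = Isp · g₀ = 221 × 9.8 = 2165.8 m/s.
Δv = v_e · ln(m₀/m_f) = 2165.8 × ln(2.334) = 2165.8 × 0.8475 ≈ 1835.6 m/s.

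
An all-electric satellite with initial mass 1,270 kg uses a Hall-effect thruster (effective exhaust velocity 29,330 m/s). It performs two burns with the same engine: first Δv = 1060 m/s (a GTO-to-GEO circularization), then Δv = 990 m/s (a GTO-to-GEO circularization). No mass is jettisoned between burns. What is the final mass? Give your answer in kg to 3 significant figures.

final mass ≈ 1180 kg

After the first burn: m = 1270 × exp(−1060/29330.0) = 1270 × 0.96450 = 1,224.92 kg.
After the second burn: m = 1,224.92 × exp(−990/29330.0) = 1,224.92 × 0.96681 = 1,184.26 kg.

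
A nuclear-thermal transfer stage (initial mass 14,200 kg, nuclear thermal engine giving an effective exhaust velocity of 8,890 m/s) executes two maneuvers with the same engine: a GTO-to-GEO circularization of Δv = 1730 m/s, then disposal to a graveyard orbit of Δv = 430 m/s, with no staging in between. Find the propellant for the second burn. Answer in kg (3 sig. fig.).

propellant for the second burn ≈ 552 kg

After the first burn: m = 14200 × exp(−1730/8890.0) = 14200 × 0.82316 = 11,688.9 kg.
After the second burn: m = 11,688.9 × exp(−430/8890.0) = 11,688.9 × 0.95278 = 11,137 kg.
Second-burn propellant = 11,688.9 − 11,137 = 551.9 kg.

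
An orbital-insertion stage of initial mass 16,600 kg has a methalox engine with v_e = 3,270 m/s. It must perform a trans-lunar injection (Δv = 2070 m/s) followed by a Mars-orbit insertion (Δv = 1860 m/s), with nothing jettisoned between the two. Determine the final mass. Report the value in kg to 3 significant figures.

After the first burn: m = 16600 × exp(−2070/3270.0) = 16600 × 0.53098 = 8,814.27 kg.
After the second burn: m = 8,814.27 × exp(−1860/3270.0) = 8,814.27 × 0.56620 = 4,990.64 kg.

final mass ≈ 4990 kg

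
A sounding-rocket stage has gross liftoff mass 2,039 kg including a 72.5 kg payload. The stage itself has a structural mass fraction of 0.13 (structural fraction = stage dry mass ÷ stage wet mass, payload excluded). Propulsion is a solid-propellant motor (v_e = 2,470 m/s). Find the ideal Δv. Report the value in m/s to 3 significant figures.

Stage wet mass = m₀ − payload = 2,039 − 72.5 = 1,966.5 kg.
Stage dry mass = ε × stage wet mass = 0.13 × 1,966.5 = 255.645 kg.
Burnout mass m_f = stage dry + payload = 255.645 + 72.5 = 328.145 kg.
Using Δv = v_e ln(m₀/m_f): Δv = v_e · ln(2,039/328.145) = 2470.0 × ln(6.214) = 2470.0 × 1.8268 ≈ 4512 m/s.

Δv ≈ 4510 m/s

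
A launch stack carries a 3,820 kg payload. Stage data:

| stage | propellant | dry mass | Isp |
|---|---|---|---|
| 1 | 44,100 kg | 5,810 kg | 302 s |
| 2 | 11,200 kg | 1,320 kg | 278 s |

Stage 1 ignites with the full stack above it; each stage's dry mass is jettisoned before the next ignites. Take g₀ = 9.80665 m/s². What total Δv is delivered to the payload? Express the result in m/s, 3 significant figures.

Δv ≈ 6400 m/s

Ignition mass of stage 1 = 44,100+5,810 + 11,200+1,320 + 3,820 = 66,250 kg.
Stage 1: m₀ = 66,250 kg, m_f = 66,250 − 44,100 = 22,150 kg; Δv = 302×9.80665×ln(2.991) = 2961.6×1.0956 ≈ 3245 m/s.
Stage 2: m₀ = 16,340 kg, m_f = 16,340 − 11,200 = 5,140 kg; Δv = 278×9.80665×ln(3.179) = 2726.2×1.1566 ≈ 3153 m/s.
Total Δv = 3245 + 3153 = 6398 m/s.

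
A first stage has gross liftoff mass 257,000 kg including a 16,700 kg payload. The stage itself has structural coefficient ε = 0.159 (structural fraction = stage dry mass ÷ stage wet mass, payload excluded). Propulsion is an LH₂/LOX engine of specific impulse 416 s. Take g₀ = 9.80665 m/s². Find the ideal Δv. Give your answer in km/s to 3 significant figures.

Δv ≈ 6.30 km/s

Stage wet mass = m₀ − payload = 257,000 − 16,700 = 240,300 kg.
Stage dry mass = ε × stage wet mass = 0.159 × 240,300 = 38,207.7 kg.
Burnout mass m_f = stage dry + payload = 38,207.7 + 16,700 = 54,907.7 kg.
v_e = Isp · g₀ = 416 × 9.80665 = 4079.6 m/s.
Rocket equation: Δv = v_e · ln(257,000/54,907.7) = 4079.6 × ln(4.681) = 4079.6 × 1.5434 ≈ 6296 m/s.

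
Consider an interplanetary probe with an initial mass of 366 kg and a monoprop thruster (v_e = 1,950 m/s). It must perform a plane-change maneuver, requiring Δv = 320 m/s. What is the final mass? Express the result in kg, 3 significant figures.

m₀/m_f = exp(Δv / v_e) = exp(320 / 1950.0) = exp(0.1641) = 1.1783.
m_f = m₀ / 1.1783 = 366 / 1.1783 = 310.617 kg.

final mass ≈ 311 kg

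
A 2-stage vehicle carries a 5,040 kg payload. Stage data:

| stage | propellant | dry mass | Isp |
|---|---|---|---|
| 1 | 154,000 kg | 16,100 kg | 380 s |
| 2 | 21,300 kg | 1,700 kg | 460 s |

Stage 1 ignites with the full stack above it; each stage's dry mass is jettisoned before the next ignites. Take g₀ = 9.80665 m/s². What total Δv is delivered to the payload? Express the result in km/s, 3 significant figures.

Δv ≈ 12.0 km/s

Ignition mass of stage 1 = 154,000+16,100 + 21,300+1,700 + 5,040 = 198,140 kg.
Stage 1: m₀ = 198,140 kg, m_f = 198,140 − 154,000 = 44,140 kg; Δv = 380×9.80665×ln(4.489) = 3726.5×1.5016 ≈ 5596 m/s.
Stage 2: m₀ = 28,040 kg, m_f = 28,040 − 21,300 = 6,740 kg; Δv = 460×9.80665×ln(4.16) = 4511.1×1.4256 ≈ 6431 m/s.
Total Δv = 5596 + 6431 = 12027 m/s.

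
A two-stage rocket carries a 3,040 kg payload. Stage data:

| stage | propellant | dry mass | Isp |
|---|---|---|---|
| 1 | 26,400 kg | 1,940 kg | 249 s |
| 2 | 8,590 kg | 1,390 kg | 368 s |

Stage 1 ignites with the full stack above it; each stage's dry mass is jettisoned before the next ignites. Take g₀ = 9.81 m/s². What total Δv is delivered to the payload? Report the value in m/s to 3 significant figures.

Δv ≈ 6380 m/s

Ignition mass of stage 1 = 26,400+1,940 + 8,590+1,390 + 3,040 = 41,360 kg.
Stage 1: m₀ = 41,360 kg, m_f = 41,360 − 26,400 = 14,960 kg; Δv = 249×9.81×ln(2.765) = 2442.7×1.0169 ≈ 2484 m/s.
Stage 2: m₀ = 13,020 kg, m_f = 13,020 − 8,590 = 4,430 kg; Δv = 368×9.81×ln(2.939) = 3610.1×1.0781 ≈ 3892 m/s.
Total Δv = 2484 + 3892 = 6376 m/s.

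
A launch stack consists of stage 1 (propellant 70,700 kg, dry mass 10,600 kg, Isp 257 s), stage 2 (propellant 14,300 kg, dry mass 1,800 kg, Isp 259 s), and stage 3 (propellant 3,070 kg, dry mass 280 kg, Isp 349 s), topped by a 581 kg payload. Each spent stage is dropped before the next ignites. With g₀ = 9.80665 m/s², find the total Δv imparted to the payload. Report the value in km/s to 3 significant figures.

Δv ≈ 11.4 km/s

Ignition mass of stage 1 = 70,700+10,600 + 14,300+1,800 + 3,070+280 + 581 = 101,331 kg.
Stage 1: m₀ = 101,331 kg, m_f = 101,331 − 70,700 = 30,631 kg; Δv = 257×9.80665×ln(3.308) = 2520.3×1.1964 ≈ 3015 m/s.
Stage 2: m₀ = 20,031 kg, m_f = 20,031 − 14,300 = 5,731 kg; Δv = 259×9.80665×ln(3.495) = 2539.9×1.2514 ≈ 3178 m/s.
Stage 3: m₀ = 3,931 kg, m_f = 3,931 − 3,070 = 861 kg; Δv = 349×9.80665×ln(4.566) = 3422.5×1.5186 ≈ 5197 m/s.
Total Δv = 3015 + 3178 + 5197 = 11390 m/s.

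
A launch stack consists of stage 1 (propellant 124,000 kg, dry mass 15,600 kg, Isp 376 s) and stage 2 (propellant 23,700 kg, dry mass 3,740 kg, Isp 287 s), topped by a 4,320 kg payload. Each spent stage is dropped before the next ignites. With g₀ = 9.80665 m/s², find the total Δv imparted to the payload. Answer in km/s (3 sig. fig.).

Δv ≈ 8.60 km/s

Ignition mass of stage 1 = 124,000+15,600 + 23,700+3,740 + 4,320 = 171,360 kg.
Stage 1: m₀ = 171,360 kg, m_f = 171,360 − 124,000 = 47,360 kg; Δv = 376×9.80665×ln(3.618) = 3687.3×1.2860 ≈ 4742 m/s.
Stage 2: m₀ = 31,760 kg, m_f = 31,760 − 23,700 = 8,060 kg; Δv = 287×9.80665×ln(3.94) = 2814.5×1.3713 ≈ 3860 m/s.
Total Δv = 4742 + 3860 = 8602 m/s.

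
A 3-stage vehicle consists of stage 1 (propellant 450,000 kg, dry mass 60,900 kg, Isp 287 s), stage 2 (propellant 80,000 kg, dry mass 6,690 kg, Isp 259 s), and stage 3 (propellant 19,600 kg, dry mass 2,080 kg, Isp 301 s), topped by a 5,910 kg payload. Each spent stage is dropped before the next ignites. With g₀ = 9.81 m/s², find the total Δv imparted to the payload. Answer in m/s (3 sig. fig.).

Ignition mass of stage 1 = 450,000+60,900 + 80,000+6,690 + 19,600+2,080 + 5,910 = 625,180 kg.
Stage 1: m₀ = 625,180 kg, m_f = 625,180 − 450,000 = 175,180 kg; Δv = 287×9.81×ln(3.569) = 2815.5×1.2722 ≈ 3582 m/s.
Stage 2: m₀ = 114,280 kg, m_f = 114,280 − 80,000 = 34,280 kg; Δv = 259×9.81×ln(3.334) = 2540.8×1.2041 ≈ 3059 m/s.
Stage 3: m₀ = 27,590 kg, m_f = 27,590 − 19,600 = 7,990 kg; Δv = 301×9.81×ln(3.453) = 2952.8×1.2393 ≈ 3659 m/s.
Total Δv = 3582 + 3059 + 3659 = 10300 m/s.

Δv ≈ 10300 m/s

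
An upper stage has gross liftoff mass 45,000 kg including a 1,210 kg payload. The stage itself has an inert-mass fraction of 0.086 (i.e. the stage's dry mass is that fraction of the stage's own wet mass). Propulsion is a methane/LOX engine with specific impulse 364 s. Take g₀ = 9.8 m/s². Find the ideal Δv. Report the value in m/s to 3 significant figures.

Δv ≈ 7860 m/s

Stage wet mass = m₀ − payload = 45,000 − 1,210 = 43,790 kg.
Stage dry mass = ε × stage wet mass = 0.086 × 43,790 = 3,765.94 kg.
Burnout mass m_f = stage dry + payload = 3,765.94 + 1,210 = 4,975.94 kg.
v_e = Isp · g₀ = 364 × 9.8 = 3567.2 m/s.
Δv = v_e · ln(45,000/4,975.94) = 3567.2 × ln(9.044) = 3567.2 × 2.2020 ≈ 7855 m/s.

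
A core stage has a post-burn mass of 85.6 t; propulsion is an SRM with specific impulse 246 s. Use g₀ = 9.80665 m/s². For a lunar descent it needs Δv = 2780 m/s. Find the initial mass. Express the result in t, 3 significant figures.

initial mass ≈ 271 t

v_e = Isp · g₀ = 246 × 9.80665 = 2412.4 m/s.
m₀/m_f = exp(Δv / v_e) = exp(2780 / 2412.4) = exp(1.1524) = 3.1657.
m₀ = m_f × 3.1657 = 85.6 × 3.1657 = 270.984 t.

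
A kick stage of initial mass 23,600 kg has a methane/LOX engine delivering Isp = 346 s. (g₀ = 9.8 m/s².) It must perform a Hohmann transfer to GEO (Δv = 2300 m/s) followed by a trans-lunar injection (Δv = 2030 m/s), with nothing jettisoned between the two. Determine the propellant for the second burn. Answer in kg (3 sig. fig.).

v_e = Isp · g₀ = 346 × 9.8 = 3390.8 m/s.
After the first burn: m = 23600 × exp(−2300/3390.8) = 23600 × 0.50748 = 11,976.5 kg.
After the second burn: m = 11,976.5 × exp(−2030/3390.8) = 11,976.5 × 0.54954 = 6,581.57 kg.
Second-burn propellant = 11,976.5 − 6,581.57 = 5,394.93 kg.

propellant for the second burn ≈ 5390 kg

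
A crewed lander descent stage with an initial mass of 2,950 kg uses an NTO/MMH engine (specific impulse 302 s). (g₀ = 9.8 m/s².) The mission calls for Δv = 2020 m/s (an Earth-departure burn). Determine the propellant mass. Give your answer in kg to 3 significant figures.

propellant mass ≈ 1460 kg

v_e = Isp · g₀ = 302 × 9.8 = 2959.6 m/s.
Using Δv = v_e ln(m₀/m_f): m₀/m_f = exp(Δv / v_e) = exp(2020 / 2959.6) = exp(0.6825) = 1.9789.
m_f = 2,950 / 1.9789 = 1,490.73 kg, so propellant = m₀ − m_f = 2,950 − 1,490.73 = 1,459.27 kg.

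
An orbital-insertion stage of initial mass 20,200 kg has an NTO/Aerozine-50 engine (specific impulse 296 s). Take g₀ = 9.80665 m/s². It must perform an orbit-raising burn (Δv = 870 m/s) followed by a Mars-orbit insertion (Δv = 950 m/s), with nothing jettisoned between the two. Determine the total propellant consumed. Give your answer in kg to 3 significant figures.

total propellant consumed ≈ 9410 kg

v_e = Isp · g₀ = 296 × 9.80665 = 2902.8 m/s.
After the first burn: m = 20200 × exp(−870/2902.8) = 20200 × 0.74103 = 14,968.8 kg.
After the second burn: m = 14,968.8 × exp(−950/2902.8) = 14,968.8 × 0.72089 = 10,790.9 kg.
Total propellant = m₀ − m_final = 20200 − 10,790.9 = 9,409.1 kg.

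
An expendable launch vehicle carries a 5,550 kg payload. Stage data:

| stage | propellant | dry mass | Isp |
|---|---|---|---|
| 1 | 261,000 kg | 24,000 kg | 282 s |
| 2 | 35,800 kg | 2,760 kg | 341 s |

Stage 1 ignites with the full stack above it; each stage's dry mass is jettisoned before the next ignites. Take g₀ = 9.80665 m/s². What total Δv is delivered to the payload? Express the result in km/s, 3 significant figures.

Ignition mass of stage 1 = 261,000+24,000 + 35,800+2,760 + 5,550 = 329,110 kg.
Stage 1: m₀ = 329,110 kg, m_f = 329,110 − 261,000 = 68,110 kg; Δv = 282×9.80665×ln(4.832) = 2765.5×1.5753 ≈ 4356 m/s.
Stage 2: m₀ = 44,110 kg, m_f = 44,110 − 35,800 = 8,310 kg; Δv = 341×9.80665×ln(5.308) = 3344.1×1.6692 ≈ 5582 m/s.
Total Δv = 4356 + 5582 = 9938 m/s.

Δv ≈ 9.94 km/s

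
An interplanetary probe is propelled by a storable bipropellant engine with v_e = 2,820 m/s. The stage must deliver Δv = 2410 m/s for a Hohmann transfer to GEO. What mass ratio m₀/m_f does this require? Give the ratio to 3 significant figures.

Using Δv = v_e ln(m₀/m_f): m₀/m_f = exp(Δv / v_e) = exp(2410 / 2820.0) = exp(0.8546) = 2.3505.

mass ratio ≈ 2.35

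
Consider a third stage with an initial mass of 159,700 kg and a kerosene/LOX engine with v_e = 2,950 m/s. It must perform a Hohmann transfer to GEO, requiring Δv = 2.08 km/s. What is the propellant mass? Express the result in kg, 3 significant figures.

m₀/m_f = exp(Δv / v_e) = exp(2080 / 2950.0) = exp(0.7051) = 2.0240.
m_f = 159,700 / 2.0240 = 78,903.2 kg, so propellant = m₀ − m_f = 159,700 − 78,903.2 = 80,796.8 kg.

propellant mass ≈ 80800 kg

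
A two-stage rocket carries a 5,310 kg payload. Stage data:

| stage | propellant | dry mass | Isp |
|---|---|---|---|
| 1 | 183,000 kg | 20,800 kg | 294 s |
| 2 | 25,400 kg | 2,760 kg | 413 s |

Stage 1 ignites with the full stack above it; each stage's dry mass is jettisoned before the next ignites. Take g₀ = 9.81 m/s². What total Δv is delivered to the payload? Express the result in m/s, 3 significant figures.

Δv ≈ 10000 m/s

Ignition mass of stage 1 = 183,000+20,800 + 25,400+2,760 + 5,310 = 237,270 kg.
Stage 1: m₀ = 237,270 kg, m_f = 237,270 − 183,000 = 54,270 kg; Δv = 294×9.81×ln(4.372) = 2884.1×1.4752 ≈ 4255 m/s.
Stage 2: m₀ = 33,470 kg, m_f = 33,470 − 25,400 = 8,070 kg; Δv = 413×9.81×ln(4.147) = 4051.5×1.4225 ≈ 5763 m/s.
Total Δv = 4255 + 5763 = 10018 m/s.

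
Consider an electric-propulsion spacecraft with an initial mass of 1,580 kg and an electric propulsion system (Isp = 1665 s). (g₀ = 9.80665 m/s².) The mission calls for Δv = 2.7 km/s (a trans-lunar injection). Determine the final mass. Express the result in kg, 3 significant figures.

final mass ≈ 1340 kg

v_e = Isp · g₀ = 1665 × 9.80665 = 16328.1 m/s.
Rocket equation: m₀/m_f = exp(Δv / v_e) = exp(2700 / 16328.1) = exp(0.1654) = 1.1798.
m_f = m₀ / 1.1798 = 1,580 / 1.1798 = 1,339.21 kg.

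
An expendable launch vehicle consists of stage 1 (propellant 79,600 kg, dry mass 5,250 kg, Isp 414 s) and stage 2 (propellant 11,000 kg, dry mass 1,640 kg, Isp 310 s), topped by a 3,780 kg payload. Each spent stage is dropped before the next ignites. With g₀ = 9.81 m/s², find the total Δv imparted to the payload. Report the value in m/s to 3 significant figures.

Δv ≈ 9630 m/s

Ignition mass of stage 1 = 79,600+5,250 + 11,000+1,640 + 3,780 = 101,270 kg.
Stage 1: m₀ = 101,270 kg, m_f = 101,270 − 79,600 = 21,670 kg; Δv = 414×9.81×ln(4.673) = 4061.3×1.5419 ≈ 6262 m/s.
Stage 2: m₀ = 16,420 kg, m_f = 16,420 − 11,000 = 5,420 kg; Δv = 310×9.81×ln(3.03) = 3041.1×1.1084 ≈ 3371 m/s.
Total Δv = 6262 + 3371 = 9633 m/s.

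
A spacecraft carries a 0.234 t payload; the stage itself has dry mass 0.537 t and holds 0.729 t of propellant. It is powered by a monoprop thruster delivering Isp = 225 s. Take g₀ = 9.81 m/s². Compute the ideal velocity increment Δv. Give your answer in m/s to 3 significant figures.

v_e = Isp · g₀ = 225 × 9.81 = 2207.2 m/s.
m₀ = payload + dry + propellant = 0.234 + 0.537 + 0.729 = 1.5 t.
m_f = payload + dry = 0.234 + 0.537 = 0.771 t.
Δv = v_e · ln(m₀/m_f) = 2207.2 × ln(1.946) = 2207.2 × 0.6655 ≈ 1469.0 m/s.

Δv ≈ 1470 m/s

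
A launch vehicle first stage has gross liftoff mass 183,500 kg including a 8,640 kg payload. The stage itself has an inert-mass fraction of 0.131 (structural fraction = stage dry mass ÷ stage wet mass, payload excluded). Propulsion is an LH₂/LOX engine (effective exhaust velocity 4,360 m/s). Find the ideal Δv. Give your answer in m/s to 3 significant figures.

Stage wet mass = m₀ − payload = 183,500 − 8,640 = 174,860 kg.
Stage dry mass = ε × stage wet mass = 0.131 × 174,860 = 22,906.7 kg.
Burnout mass m_f = stage dry + payload = 22,906.7 + 8,640 = 31,546.7 kg.
From the ideal rocket equation, Δv = v_e · ln(183,500/31,546.7) = 4360.0 × ln(5.817) = 4360.0 × 1.7607 ≈ 7677 m/s.

Δv ≈ 7680 m/s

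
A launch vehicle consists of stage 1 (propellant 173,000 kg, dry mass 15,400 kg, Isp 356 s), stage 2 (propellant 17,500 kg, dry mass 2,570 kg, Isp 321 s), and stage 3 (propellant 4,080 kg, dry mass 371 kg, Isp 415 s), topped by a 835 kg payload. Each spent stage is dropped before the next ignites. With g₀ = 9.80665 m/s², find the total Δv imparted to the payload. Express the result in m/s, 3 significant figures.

Δv ≈ 15500 m/s

Ignition mass of stage 1 = 173,000+15,400 + 17,500+2,570 + 4,080+371 + 835 = 213,756 kg.
Stage 1: m₀ = 213,756 kg, m_f = 213,756 − 173,000 = 40,756 kg; Δv = 356×9.80665×ln(5.245) = 3491.2×1.6572 ≈ 5786 m/s.
Stage 2: m₀ = 25,356 kg, m_f = 25,356 − 17,500 = 7,856 kg; Δv = 321×9.80665×ln(3.228) = 3147.9×1.1717 ≈ 3689 m/s.
Stage 3: m₀ = 5,286 kg, m_f = 5,286 − 4,080 = 1,206 kg; Δv = 415×9.80665×ln(4.383) = 4069.8×1.4778 ≈ 6014 m/s.
Total Δv = 5786 + 3689 + 6014 = 15489 m/s.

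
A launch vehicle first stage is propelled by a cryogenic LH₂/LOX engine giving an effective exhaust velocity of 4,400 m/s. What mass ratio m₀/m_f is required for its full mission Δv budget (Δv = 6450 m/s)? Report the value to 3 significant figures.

m₀/m_f = exp(Δv / v_e) = exp(6450 / 4400.0) = exp(1.4659) = 4.3315.

mass ratio ≈ 4.33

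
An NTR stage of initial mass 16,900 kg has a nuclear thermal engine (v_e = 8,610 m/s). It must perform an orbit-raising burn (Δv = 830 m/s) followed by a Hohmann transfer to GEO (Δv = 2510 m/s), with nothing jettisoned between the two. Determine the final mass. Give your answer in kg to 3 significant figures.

After the first burn: m = 16900 × exp(−830/8610.0) = 16900 × 0.90810 = 15,346.9 kg.
After the second burn: m = 15,346.9 × exp(−2510/8610.0) = 15,346.9 × 0.74713 = 11,466.1 kg.

final mass ≈ 11500 kg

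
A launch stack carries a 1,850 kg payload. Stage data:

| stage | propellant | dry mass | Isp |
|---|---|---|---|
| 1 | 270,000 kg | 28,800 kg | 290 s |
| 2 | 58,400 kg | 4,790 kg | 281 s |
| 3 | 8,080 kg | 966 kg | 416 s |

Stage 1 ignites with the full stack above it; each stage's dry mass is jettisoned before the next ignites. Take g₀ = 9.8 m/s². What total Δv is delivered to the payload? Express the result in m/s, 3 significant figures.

Δv ≈ 13500 m/s

Ignition mass of stage 1 = 270,000+28,800 + 58,400+4,790 + 8,080+966 + 1,850 = 372,886 kg.
Stage 1: m₀ = 372,886 kg, m_f = 372,886 − 270,000 = 102,886 kg; Δv = 290×9.8×ln(3.624) = 2842.0×1.2877 ≈ 3660 m/s.
Stage 2: m₀ = 74,086 kg, m_f = 74,086 − 58,400 = 15,686 kg; Δv = 281×9.8×ln(4.723) = 2753.8×1.5525 ≈ 4275 m/s.
Stage 3: m₀ = 10,896 kg, m_f = 10,896 − 8,080 = 2,816 kg; Δv = 416×9.8×ln(3.869) = 4076.8×1.3531 ≈ 5516 m/s.
Total Δv = 3660 + 4275 + 5516 = 13451 m/s.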